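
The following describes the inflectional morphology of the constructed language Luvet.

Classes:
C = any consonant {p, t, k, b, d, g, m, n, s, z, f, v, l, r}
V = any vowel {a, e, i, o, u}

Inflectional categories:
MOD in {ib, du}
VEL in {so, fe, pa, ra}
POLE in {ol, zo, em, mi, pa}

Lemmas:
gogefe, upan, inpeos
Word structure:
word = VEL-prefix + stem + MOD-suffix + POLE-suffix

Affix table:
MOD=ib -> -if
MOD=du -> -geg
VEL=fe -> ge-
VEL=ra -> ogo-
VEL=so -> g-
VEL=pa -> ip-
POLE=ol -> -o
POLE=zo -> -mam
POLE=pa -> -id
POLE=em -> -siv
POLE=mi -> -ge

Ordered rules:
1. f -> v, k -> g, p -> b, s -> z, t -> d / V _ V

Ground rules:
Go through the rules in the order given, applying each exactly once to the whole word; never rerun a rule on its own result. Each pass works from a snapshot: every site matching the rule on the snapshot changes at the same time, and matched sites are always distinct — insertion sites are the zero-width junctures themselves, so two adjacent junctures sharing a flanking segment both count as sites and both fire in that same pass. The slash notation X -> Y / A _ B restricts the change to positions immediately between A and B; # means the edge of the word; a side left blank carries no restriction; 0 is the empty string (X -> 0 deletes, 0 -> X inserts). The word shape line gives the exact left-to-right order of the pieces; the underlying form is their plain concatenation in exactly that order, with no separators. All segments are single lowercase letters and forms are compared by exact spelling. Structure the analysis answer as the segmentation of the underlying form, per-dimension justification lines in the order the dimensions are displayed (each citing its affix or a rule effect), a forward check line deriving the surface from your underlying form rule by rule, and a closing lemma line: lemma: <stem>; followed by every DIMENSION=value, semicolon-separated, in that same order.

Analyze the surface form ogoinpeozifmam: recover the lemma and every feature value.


underlying: ogo-inpeos-if-mam
MOD=ib - signalled by the affix -if
VEL=ra - signalled by the affix ogo-
POLE=zo - signalled by the affix -mam
check: ogoinpeosifmam -> ogoinpeozifmam
lemma: inpeos; MOD=ib; VEL=ra; POLE=zo


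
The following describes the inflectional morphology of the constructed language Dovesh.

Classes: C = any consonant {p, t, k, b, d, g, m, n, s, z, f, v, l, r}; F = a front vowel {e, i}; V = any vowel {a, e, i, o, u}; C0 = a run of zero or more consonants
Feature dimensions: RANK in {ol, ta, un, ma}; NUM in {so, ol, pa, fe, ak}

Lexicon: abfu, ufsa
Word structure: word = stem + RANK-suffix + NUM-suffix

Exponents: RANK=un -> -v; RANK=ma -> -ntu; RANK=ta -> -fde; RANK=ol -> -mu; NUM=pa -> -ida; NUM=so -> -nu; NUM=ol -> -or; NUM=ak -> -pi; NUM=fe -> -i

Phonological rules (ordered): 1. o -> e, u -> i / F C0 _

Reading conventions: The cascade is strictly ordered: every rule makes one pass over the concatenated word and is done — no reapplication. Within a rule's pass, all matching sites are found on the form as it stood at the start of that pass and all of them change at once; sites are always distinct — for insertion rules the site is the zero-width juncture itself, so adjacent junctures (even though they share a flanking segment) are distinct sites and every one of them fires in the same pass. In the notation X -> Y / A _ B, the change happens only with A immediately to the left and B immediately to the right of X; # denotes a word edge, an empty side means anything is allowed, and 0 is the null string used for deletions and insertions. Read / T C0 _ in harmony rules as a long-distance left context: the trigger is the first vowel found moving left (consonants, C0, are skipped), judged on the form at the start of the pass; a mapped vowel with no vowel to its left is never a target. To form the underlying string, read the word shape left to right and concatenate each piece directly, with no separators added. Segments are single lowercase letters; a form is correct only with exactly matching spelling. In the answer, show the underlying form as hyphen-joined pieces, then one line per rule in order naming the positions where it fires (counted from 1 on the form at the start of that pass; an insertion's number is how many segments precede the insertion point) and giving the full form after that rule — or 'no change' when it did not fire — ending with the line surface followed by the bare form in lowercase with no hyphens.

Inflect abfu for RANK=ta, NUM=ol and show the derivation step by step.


underlying: abfu-fde-or
1. o -> e, u -> i / F C0 _: fires at position(s) 8: abfufdeer
surface: abfufdeer


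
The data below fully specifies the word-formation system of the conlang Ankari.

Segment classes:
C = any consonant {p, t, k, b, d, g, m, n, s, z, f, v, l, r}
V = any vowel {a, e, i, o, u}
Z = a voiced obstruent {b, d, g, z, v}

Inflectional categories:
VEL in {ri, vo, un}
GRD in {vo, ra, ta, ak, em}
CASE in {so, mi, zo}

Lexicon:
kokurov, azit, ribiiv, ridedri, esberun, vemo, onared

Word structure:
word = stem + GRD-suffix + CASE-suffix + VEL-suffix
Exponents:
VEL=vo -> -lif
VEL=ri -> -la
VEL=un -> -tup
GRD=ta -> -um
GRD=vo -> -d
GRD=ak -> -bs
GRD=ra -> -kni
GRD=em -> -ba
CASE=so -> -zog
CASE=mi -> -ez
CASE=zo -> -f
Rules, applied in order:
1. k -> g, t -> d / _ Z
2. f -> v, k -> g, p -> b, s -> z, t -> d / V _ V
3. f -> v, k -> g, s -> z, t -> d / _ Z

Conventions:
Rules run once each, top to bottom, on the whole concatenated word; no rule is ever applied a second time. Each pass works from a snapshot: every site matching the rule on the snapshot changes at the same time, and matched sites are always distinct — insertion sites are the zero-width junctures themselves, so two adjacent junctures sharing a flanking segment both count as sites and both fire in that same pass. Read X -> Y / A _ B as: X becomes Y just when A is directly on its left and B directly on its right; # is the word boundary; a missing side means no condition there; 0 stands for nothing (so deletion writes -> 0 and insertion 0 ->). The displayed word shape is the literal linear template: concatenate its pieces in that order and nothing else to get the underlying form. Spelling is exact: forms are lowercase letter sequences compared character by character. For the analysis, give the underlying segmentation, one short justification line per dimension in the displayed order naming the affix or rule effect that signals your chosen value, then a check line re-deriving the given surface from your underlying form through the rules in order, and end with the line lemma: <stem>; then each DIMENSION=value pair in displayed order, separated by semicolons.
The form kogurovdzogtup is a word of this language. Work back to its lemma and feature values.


underlying: kokurov-d-zog-tup
VEL=un - signalled by the affix -tup
GRD=vo - signalled by the affix -d
CASE=so - signalled by the affix -zog
check: kokurovdzogtup -> kokurovdzogtup -> kogurovdzogtup -> kogurovdzogtup
lemma: kokurov; VEL=un; GRD=vo; CASE=so


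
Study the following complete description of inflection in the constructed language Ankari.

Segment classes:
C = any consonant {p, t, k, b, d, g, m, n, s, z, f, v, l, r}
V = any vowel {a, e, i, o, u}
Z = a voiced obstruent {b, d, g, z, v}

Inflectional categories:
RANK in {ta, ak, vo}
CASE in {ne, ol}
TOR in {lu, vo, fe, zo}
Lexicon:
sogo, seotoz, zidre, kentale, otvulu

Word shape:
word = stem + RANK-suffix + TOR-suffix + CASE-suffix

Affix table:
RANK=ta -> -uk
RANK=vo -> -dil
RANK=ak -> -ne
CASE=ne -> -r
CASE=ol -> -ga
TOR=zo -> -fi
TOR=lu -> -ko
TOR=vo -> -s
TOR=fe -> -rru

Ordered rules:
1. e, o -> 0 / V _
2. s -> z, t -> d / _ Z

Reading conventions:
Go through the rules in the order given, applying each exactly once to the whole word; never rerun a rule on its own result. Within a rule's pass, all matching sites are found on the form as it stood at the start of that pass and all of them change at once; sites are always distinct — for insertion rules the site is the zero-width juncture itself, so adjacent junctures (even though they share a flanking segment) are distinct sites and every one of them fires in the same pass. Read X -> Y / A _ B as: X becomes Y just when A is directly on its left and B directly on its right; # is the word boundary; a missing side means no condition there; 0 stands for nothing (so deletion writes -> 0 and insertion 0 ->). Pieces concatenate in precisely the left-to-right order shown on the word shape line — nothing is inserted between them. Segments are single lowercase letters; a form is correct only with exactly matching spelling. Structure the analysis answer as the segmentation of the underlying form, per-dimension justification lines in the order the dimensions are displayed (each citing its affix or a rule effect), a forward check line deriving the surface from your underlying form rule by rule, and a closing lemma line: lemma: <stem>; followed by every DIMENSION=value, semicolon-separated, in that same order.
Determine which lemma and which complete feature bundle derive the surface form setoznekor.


underlying: seotoz-ne-ko-r
RANK=ak - signalled by the affix -ne
CASE=ne - signalled by the affix -r
TOR=lu - signalled by the affix -ko
check: seotoznekor -> setoznekor -> setoznekor
lemma: seotoz; RANK=ak; CASE=ne; TOR=lu


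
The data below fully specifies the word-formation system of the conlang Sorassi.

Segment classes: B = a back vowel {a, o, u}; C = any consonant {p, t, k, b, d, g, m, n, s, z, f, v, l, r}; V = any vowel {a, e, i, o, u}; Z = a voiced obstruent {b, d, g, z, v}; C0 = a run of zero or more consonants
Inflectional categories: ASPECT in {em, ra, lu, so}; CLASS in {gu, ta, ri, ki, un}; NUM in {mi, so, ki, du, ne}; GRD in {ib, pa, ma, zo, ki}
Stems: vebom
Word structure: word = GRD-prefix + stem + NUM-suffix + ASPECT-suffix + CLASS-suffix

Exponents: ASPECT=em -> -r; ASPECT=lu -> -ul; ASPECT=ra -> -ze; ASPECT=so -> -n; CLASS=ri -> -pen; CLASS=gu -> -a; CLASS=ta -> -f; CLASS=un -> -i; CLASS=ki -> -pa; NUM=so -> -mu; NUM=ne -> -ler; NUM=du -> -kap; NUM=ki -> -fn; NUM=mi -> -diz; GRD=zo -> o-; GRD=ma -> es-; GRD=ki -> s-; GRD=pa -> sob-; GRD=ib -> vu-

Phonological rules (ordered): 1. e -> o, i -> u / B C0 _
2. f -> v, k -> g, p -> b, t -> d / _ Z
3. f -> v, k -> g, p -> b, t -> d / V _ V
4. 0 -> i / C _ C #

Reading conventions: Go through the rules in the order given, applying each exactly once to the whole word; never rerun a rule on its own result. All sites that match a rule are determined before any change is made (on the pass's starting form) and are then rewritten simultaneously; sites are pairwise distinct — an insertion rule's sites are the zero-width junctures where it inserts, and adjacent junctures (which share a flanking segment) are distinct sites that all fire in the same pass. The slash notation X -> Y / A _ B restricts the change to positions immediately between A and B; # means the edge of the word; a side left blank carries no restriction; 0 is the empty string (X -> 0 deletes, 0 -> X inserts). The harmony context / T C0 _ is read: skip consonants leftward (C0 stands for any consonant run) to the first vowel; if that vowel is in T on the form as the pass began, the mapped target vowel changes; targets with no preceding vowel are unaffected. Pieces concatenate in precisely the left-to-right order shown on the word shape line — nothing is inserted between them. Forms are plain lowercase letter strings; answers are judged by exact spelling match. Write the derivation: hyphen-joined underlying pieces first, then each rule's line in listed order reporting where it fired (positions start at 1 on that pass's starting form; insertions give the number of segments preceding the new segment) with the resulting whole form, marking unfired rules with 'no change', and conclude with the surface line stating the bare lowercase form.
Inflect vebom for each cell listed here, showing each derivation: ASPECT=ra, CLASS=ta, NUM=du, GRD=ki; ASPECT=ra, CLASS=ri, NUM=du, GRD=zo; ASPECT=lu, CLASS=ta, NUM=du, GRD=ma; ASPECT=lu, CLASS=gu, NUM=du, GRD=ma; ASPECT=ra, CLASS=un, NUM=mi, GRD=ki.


cell ASPECT=ra, CLASS=ta, NUM=du, GRD=ki:
underlying: s-vebom-kap-ze-f
1. e -> o, i -> u / B C0 _: fires at position(s) 11: svebomkapzof
2. f -> v, k -> g, p -> b, t -> d / _ Z: fires at position(s) 9: svebomkabzof
3. f -> v, k -> g, p -> b, t -> d / V _ V: no change
4. 0 -> i / C _ C #: no change
surface: svebomkabzof

cell ASPECT=ra, CLASS=ri, NUM=du, GRD=zo:
underlying: o-vebom-kap-ze-pen
1. e -> o, i -> u / B C0 _: fires at position(s) 3, 11: ovobomkapzopen
2. f -> v, k -> g, p -> b, t -> d / _ Z: fires at position(s) 9: ovobomkabzopen
3. f -> v, k -> g, p -> b, t -> d / V _ V: fires at position(s) 12: ovobomkabzoben
4. 0 -> i / C _ C #: no change
surface: ovobomkabzoben

cell ASPECT=lu, CLASS=ta, NUM=du, GRD=ma:
underlying: es-vebom-kap-ul-f
1. e -> o, i -> u / B C0 _: no change
2. f -> v, k -> g, p -> b, t -> d / _ Z: no change
3. f -> v, k -> g, p -> b, t -> d / V _ V: fires at position(s) 10: esvebomkabulf
4. 0 -> i / C _ C #: inserts after position(s) 12: esvebomkabulif
surface: esvebomkabulif

cell ASPECT=lu, CLASS=gu, NUM=du, GRD=ma:
underlying: es-vebom-kap-ul-a
1. e -> o, i -> u / B C0 _: no change
2. f -> v, k -> g, p -> b, t -> d / _ Z: no change
3. f -> v, k -> g, p -> b, t -> d / V _ V: fires at position(s) 10: esvebomkabula
4. 0 -> i / C _ C #: no change
surface: esvebomkabula

cell ASPECT=ra, CLASS=un, NUM=mi, GRD=ki:
underlying: s-vebom-diz-ze-i
1. e -> o, i -> u / B C0 _: fires at position(s) 8: svebomduzzei
2. f -> v, k -> g, p -> b, t -> d / _ Z: no change
3. f -> v, k -> g, p -> b, t -> d / V _ V: no change
4. 0 -> i / C _ C #: no change
surface: svebomduzzei


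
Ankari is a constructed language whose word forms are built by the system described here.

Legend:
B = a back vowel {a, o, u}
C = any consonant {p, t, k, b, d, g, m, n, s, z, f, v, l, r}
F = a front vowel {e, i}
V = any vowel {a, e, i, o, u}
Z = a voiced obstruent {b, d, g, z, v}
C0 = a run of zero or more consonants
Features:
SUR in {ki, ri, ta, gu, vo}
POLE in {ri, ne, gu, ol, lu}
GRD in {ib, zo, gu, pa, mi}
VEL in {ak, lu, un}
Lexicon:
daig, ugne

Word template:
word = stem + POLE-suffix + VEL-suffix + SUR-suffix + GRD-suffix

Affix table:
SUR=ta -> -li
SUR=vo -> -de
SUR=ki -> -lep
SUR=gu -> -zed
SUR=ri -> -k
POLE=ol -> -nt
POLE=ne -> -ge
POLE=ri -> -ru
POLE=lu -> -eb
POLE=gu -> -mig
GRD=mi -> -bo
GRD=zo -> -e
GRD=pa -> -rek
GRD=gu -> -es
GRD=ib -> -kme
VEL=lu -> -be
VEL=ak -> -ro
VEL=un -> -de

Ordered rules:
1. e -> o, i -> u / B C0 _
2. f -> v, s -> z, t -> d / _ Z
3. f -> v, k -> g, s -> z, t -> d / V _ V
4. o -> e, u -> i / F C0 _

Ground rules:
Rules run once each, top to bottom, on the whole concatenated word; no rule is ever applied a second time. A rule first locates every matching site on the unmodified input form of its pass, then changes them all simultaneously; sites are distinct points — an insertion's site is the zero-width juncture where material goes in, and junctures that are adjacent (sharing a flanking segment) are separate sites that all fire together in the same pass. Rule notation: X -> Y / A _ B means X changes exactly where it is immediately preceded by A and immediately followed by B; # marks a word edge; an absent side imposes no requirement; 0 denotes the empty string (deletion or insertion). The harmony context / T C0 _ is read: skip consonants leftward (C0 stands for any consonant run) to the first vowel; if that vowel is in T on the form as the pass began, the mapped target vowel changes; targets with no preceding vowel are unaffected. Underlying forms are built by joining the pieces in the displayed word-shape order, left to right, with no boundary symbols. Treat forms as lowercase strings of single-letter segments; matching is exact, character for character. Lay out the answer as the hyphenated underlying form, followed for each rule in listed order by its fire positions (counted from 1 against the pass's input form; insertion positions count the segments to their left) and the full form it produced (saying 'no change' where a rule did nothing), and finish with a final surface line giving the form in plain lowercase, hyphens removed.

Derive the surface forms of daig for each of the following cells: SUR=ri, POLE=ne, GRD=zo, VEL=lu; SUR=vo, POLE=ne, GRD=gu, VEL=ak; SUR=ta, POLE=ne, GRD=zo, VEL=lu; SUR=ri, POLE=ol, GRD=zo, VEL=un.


cell SUR=ri, POLE=ne, GRD=zo, VEL=lu:
underlying: daig-ge-be-k-e
1. e -> o, i -> u / B C0 _: fires at position(s) 3: dauggebeke
2. f -> v, s -> z, t -> d / _ Z: no change
3. f -> v, k -> g, s -> z, t -> d / V _ V: fires at position(s) 9: dauggebege
4. o -> e, u -> i / F C0 _: no change
surface: dauggebege

cell SUR=vo, POLE=ne, GRD=gu, VEL=ak:
underlying: daig-ge-ro-de-es
1. e -> o, i -> u / B C0 _: fires at position(s) 3, 10: dauggerodoes
2. f -> v, s -> z, t -> d / _ Z: no change
3. f -> v, k -> g, s -> z, t -> d / V _ V: no change
4. o -> e, u -> i / F C0 _: fires at position(s) 8: dauggeredoes
surface: dauggeredoes

cell SUR=ta, POLE=ne, GRD=zo, VEL=lu:
underlying: daig-ge-be-li-e
1. e -> o, i -> u / B C0 _: fires at position(s) 3: dauggebelie
2. f -> v, s -> z, t -> d / _ Z: no change
3. f -> v, k -> g, s -> z, t -> d / V _ V: no change
4. o -> e, u -> i / F C0 _: no change
surface: dauggebelie

cell SUR=ri, POLE=ol, GRD=zo, VEL=un:
underlying: daig-nt-de-k-e
1. e -> o, i -> u / B C0 _: fires at position(s) 3: daugntdeke
2. f -> v, s -> z, t -> d / _ Z: fires at position(s) 6: daugnddeke
3. f -> v, k -> g, s -> z, t -> d / V _ V: fires at position(s) 9: daugnddege
4. o -> e, u -> i / F C0 _: no change
surface: daugnddege


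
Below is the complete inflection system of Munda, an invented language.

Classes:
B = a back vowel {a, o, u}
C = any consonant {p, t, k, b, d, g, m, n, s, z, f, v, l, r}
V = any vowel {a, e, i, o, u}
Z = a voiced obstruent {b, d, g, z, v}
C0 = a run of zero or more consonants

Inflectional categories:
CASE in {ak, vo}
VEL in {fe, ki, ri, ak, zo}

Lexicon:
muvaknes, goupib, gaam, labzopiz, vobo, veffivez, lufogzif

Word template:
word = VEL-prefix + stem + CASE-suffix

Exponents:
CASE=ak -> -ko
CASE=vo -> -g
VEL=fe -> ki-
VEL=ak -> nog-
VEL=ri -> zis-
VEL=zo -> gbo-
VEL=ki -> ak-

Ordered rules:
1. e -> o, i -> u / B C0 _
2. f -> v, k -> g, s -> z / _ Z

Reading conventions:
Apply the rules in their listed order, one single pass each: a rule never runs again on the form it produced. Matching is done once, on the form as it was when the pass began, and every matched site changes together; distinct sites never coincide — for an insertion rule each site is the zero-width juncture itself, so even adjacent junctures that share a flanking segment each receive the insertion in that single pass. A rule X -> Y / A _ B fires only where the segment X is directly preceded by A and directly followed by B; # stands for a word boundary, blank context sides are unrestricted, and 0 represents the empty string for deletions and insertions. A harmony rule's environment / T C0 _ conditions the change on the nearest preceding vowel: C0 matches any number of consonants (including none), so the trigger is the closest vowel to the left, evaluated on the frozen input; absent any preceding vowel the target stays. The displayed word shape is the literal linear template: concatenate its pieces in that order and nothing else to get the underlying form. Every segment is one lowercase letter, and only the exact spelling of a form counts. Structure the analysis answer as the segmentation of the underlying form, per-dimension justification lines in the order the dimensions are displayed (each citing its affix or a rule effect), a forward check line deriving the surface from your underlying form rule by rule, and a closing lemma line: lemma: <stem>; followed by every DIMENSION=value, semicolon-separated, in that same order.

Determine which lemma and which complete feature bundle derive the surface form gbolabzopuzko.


underlying: gbo-labzopiz-ko
CASE=ak - signalled by the affix -ko
VEL=zo - signalled by the affix gbo-
check: gbolabzopizko -> gbolabzopuzko -> gbolabzopuzko
lemma: labzopiz; CASE=ak; VEL=zo


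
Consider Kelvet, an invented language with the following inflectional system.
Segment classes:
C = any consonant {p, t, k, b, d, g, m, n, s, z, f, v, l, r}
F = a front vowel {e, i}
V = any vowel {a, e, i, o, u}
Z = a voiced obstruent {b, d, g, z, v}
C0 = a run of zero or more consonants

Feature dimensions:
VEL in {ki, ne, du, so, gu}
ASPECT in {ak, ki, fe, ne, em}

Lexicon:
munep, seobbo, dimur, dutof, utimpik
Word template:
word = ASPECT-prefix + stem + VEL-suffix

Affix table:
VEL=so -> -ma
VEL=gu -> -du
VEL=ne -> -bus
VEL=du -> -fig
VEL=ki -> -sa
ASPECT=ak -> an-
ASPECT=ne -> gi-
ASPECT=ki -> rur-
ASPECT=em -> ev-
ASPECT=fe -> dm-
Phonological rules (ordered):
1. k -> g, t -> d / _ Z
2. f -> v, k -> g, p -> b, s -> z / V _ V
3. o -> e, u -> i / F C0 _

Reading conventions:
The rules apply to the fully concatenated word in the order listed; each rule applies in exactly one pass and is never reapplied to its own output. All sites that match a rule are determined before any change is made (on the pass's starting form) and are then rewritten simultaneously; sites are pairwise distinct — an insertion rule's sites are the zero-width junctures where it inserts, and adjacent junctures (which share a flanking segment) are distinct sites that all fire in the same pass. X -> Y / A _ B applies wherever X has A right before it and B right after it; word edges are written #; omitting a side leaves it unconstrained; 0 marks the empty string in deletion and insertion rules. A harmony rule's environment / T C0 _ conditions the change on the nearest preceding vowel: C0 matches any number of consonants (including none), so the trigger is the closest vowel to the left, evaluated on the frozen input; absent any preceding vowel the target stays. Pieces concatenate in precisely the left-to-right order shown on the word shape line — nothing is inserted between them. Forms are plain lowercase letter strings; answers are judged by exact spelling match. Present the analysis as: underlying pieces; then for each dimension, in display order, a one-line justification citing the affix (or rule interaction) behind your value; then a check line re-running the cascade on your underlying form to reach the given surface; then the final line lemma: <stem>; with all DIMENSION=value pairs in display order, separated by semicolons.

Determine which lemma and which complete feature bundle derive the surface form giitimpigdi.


underlying: gi-utimpik-du
VEL=gu - signalled by the affix -du
ASPECT=ne - signalled by the affix gi-
check: giutimpikdu -> giutimpigdu -> giutimpigdu -> giitimpigdi
lemma: utimpik; VEL=gu; ASPECT=ne


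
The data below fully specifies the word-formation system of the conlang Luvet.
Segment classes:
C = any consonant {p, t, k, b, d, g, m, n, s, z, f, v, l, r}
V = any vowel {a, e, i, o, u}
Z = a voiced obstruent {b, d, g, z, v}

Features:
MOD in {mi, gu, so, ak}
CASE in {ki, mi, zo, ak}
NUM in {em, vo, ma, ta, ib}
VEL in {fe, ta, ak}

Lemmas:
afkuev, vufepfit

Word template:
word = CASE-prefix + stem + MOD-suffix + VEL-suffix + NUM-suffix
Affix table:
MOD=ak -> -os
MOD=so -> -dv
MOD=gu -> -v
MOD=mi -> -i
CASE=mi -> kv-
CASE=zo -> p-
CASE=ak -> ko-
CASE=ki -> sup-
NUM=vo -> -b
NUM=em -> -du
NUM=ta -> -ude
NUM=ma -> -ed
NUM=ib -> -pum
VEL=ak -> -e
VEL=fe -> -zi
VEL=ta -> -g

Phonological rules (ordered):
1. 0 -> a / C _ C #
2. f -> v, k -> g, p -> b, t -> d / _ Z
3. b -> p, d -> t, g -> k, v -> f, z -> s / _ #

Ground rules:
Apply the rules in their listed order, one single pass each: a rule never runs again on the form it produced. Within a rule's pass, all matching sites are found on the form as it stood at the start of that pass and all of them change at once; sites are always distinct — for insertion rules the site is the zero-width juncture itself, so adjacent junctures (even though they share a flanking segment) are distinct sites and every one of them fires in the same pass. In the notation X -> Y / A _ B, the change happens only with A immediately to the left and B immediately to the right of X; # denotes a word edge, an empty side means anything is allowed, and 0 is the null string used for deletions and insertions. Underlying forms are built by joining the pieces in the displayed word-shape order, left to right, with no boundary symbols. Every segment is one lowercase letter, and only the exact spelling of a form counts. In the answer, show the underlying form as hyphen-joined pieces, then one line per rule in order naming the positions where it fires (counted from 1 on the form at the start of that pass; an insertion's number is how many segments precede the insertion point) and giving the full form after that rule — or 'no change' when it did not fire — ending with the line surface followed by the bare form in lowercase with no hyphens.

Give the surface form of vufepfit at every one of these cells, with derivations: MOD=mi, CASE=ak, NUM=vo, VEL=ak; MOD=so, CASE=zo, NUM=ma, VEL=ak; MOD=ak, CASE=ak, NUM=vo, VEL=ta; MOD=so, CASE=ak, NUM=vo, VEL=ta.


cell MOD=mi, CASE=ak, NUM=vo, VEL=ak:
underlying: ko-vufepfit-i-e-b
1. 0 -> a / C _ C #: no change
2. f -> v, k -> g, p -> b, t -> d / _ Z: no change
3. b -> p, d -> t, g -> k, v -> f, z -> s / _ #: fires at position(s) 13: kovufepfitiep
surface: kovufepfitiep

cell MOD=so, CASE=zo, NUM=ma, VEL=ak:
underlying: p-vufepfit-dv-e-ed
1. 0 -> a / C _ C #: no change
2. f -> v, k -> g, p -> b, t -> d / _ Z: fires at position(s) 1, 9: bvufepfiddveed
3. b -> p, d -> t, g -> k, v -> f, z -> s / _ #: fires at position(s) 14: bvufepfiddveet
surface: bvufepfiddveet

cell MOD=ak, CASE=ak, NUM=vo, VEL=ta:
underlying: ko-vufepfit-os-g-b
1. 0 -> a / C _ C #: inserts after position(s) 13: kovufepfitosgab
2. f -> v, k -> g, p -> b, t -> d / _ Z: no change
3. b -> p, d -> t, g -> k, v -> f, z -> s / _ #: fires at position(s) 15: kovufepfitosgap
surface: kovufepfitosgap

cell MOD=so, CASE=ak, NUM=vo, VEL=ta:
underlying: ko-vufepfit-dv-g-b
1. 0 -> a / C _ C #: inserts after position(s) 13: kovufepfitdvgab
2. f -> v, k -> g, p -> b, t -> d / _ Z: fires at position(s) 10: kovufepfiddvgab
3. b -> p, d -> t, g -> k, v -> f, z -> s / _ #: fires at position(s) 15: kovufepfiddvgap
surface: kovufepfiddvgap


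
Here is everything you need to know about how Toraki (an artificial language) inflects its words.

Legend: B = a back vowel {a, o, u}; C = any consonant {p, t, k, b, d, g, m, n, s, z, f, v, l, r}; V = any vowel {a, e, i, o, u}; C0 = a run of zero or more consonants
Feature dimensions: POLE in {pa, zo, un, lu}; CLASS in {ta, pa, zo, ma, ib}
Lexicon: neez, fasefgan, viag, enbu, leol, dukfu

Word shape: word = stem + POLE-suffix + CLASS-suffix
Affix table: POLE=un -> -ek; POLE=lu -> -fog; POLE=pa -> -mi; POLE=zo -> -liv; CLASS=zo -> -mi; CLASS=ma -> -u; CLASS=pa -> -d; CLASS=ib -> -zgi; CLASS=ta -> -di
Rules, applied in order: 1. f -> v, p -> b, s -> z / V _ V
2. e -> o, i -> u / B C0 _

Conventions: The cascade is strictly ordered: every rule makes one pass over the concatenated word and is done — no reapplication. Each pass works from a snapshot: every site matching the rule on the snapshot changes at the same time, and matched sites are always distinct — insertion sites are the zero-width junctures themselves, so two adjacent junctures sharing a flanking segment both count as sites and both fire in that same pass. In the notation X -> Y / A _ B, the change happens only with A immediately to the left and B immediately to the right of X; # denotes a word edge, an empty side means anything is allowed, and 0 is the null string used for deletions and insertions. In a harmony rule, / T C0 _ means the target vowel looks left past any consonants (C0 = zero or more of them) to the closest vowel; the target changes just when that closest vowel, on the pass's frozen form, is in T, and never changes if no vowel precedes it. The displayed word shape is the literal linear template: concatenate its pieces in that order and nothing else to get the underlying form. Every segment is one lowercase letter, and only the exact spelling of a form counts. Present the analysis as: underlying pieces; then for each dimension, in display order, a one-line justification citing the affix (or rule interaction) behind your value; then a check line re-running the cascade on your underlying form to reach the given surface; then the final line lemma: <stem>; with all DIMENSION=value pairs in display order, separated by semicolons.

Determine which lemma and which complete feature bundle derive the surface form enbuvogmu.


underlying: enbu-fog-mi
POLE=lu - signalled by the affix -fog
CLASS=zo - signalled by the affix -mi
check: enbufogmi -> enbuvogmi -> enbuvogmu
lemma: enbu; POLE=lu; CLASS=zo


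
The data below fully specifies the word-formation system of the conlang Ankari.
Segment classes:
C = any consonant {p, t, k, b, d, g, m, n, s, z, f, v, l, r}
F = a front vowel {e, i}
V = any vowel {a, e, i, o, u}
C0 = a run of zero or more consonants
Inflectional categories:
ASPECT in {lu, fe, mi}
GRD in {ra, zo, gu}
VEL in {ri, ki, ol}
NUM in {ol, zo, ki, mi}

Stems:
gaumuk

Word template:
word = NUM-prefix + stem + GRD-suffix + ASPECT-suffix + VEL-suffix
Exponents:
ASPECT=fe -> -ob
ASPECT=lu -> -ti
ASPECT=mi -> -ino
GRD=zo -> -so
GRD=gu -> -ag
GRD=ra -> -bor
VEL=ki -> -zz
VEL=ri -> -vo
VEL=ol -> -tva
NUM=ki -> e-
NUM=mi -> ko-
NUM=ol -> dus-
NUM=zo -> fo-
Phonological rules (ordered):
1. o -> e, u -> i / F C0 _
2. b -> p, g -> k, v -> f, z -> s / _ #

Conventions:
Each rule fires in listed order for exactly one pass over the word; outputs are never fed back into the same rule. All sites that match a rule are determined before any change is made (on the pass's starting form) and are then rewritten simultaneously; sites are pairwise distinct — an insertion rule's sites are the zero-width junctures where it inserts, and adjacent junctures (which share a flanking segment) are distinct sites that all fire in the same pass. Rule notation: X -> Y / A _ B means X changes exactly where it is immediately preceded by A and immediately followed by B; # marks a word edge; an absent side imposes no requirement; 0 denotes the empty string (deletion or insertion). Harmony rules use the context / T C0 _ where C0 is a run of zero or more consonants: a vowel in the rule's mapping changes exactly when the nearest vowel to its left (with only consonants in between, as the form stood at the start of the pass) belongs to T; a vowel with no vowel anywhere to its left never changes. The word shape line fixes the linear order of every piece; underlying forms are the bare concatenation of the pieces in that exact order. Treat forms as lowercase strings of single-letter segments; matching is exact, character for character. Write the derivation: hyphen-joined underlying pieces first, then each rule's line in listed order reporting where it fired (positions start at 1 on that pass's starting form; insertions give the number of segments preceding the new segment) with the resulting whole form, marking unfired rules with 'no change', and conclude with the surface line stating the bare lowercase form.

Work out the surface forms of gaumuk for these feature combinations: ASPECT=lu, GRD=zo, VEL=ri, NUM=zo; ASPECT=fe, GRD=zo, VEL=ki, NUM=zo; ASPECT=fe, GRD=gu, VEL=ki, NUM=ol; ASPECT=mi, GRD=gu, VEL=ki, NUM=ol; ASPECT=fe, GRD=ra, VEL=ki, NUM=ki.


cell ASPECT=lu, GRD=zo, VEL=ri, NUM=zo:
underlying: fo-gaumuk-so-ti-vo
1. o -> e, u -> i / F C0 _: fires at position(s) 14: fogaumuksotive
2. b -> p, g -> k, v -> f, z -> s / _ #: no change
surface: fogaumuksotive

cell ASPECT=fe, GRD=zo, VEL=ki, NUM=zo:
underlying: fo-gaumuk-so-ob-zz
1. o -> e, u -> i / F C0 _: no change
2. b -> p, g -> k, v -> f, z -> s / _ #: fires at position(s) 14: fogaumuksoobzs
surface: fogaumuksoobzs

cell ASPECT=fe, GRD=gu, VEL=ki, NUM=ol:
underlying: dus-gaumuk-ag-ob-zz
1. o -> e, u -> i / F C0 _: no change
2. b -> p, g -> k, v -> f, z -> s / _ #: fires at position(s) 15: dusgaumukagobzs
surface: dusgaumukagobzs

cell ASPECT=mi, GRD=gu, VEL=ki, NUM=ol:
underlying: dus-gaumuk-ag-ino-zz
1. o -> e, u -> i / F C0 _: fires at position(s) 14: dusgaumukaginezz
2. b -> p, g -> k, v -> f, z -> s / _ #: fires at position(s) 16: dusgaumukaginezs
surface: dusgaumukaginezs

cell ASPECT=fe, GRD=ra, VEL=ki, NUM=ki:
underlying: e-gaumuk-bor-ob-zz
1. o -> e, u -> i / F C0 _: no change
2. b -> p, g -> k, v -> f, z -> s / _ #: fires at position(s) 14: egaumukborobzs
surface: egaumukborobzs


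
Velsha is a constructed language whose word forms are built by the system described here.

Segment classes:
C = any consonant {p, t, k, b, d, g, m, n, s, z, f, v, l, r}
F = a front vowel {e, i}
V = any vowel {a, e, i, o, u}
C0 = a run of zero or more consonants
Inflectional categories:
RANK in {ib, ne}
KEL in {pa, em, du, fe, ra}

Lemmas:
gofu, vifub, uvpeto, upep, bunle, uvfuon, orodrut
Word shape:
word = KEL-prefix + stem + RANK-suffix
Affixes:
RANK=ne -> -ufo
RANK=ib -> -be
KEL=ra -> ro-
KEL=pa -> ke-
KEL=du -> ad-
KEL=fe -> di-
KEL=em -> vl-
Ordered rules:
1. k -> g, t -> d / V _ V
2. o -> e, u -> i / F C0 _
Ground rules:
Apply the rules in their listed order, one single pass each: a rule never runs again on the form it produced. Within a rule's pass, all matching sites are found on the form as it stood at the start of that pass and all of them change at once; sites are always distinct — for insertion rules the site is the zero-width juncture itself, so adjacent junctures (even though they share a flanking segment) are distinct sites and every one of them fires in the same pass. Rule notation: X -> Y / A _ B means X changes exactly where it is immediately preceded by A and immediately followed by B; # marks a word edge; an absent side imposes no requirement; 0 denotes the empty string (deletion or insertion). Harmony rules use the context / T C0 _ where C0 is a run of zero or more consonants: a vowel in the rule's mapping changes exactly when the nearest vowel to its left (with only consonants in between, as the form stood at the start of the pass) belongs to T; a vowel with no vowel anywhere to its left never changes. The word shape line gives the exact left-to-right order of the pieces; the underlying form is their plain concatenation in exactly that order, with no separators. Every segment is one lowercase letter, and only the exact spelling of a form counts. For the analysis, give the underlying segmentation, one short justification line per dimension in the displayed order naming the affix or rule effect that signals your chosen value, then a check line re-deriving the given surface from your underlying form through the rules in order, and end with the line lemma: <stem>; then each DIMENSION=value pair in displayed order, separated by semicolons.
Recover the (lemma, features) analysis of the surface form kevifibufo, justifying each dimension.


underlying: ke-vifub-ufo
RANK=ne - signalled by the affix -ufo
KEL=pa - signalled by the affix ke-
check: kevifubufo -> kevifubufo -> kevifibufo
lemma: vifub; RANK=ne; KEL=pa


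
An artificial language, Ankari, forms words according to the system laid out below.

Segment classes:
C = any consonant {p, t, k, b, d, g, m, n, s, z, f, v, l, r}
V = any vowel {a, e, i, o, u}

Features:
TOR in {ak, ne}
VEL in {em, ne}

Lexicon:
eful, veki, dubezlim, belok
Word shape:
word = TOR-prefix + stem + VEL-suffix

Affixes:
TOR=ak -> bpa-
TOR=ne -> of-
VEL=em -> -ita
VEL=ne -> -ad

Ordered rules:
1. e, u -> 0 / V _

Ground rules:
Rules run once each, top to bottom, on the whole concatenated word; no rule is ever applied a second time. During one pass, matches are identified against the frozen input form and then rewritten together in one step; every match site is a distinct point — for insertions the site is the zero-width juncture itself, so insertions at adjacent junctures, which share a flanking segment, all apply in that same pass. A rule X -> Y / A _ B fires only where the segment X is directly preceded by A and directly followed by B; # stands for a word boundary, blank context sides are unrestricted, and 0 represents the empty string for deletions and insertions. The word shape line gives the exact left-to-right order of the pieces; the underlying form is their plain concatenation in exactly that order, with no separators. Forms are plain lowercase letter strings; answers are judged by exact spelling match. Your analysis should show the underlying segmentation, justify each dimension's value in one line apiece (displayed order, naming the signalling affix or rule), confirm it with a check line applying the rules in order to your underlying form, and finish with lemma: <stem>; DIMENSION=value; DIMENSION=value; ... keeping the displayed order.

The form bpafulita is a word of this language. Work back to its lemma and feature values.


underlying: bpa-eful-ita
TOR=ak - signalled by the affix bpa-
VEL=em - signalled by the affix -ita
check: bpaefulita -> bpafulita
lemma: eful; TOR=ak; VEL=em


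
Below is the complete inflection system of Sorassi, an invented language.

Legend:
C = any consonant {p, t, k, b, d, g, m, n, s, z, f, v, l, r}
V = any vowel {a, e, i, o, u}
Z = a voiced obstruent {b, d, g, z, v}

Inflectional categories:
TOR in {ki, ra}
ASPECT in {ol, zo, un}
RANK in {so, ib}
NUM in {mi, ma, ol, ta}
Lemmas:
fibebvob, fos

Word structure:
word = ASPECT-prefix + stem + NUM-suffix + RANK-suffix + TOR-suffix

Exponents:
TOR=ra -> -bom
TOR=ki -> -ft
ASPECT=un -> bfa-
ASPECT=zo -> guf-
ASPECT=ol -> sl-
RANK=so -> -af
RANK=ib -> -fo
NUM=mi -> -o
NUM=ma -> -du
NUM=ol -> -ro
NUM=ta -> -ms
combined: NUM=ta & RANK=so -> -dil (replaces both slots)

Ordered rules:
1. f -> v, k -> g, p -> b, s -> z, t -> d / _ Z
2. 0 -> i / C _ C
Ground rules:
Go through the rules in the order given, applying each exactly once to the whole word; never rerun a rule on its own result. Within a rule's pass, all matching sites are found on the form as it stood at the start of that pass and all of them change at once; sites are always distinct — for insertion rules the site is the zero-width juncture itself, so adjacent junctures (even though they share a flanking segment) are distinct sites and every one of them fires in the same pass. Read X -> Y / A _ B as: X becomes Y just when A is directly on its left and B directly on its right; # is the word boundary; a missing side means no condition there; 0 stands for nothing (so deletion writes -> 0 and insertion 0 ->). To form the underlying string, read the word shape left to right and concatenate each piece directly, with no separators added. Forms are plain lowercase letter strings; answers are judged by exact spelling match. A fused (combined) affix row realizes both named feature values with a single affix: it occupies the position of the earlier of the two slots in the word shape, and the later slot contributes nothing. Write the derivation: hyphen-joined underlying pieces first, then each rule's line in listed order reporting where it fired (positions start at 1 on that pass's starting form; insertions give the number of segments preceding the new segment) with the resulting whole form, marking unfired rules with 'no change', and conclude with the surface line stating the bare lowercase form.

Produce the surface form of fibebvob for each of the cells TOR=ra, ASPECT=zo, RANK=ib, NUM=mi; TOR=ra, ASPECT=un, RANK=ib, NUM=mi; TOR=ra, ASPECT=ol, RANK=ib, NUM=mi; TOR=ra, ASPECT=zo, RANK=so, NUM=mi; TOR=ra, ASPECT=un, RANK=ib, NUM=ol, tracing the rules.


cell TOR=ra, ASPECT=zo, RANK=ib, NUM=mi:
underlying: guf-fibebvob-o-fo-bom
1. f -> v, k -> g, p -> b, s -> z, t -> d / _ Z: no change
2. 0 -> i / C _ C: inserts after position(s) 3, 8: gufifibebivobofobom
surface: gufifibebivobofobom

cell TOR=ra, ASPECT=un, RANK=ib, NUM=mi:
underlying: bfa-fibebvob-o-fo-bom
1. f -> v, k -> g, p -> b, s -> z, t -> d / _ Z: no change
2. 0 -> i / C _ C: inserts after position(s) 1, 8: bifafibebivobofobom
surface: bifafibebivobofobom

cell TOR=ra, ASPECT=ol, RANK=ib, NUM=mi:
underlying: sl-fibebvob-o-fo-bom
1. f -> v, k -> g, p -> b, s -> z, t -> d / _ Z: no change
2. 0 -> i / C _ C: inserts after position(s) 1, 2, 7: silifibebivobofobom
surface: silifibebivobofobom

cell TOR=ra, ASPECT=zo, RANK=so, NUM=mi:
underlying: guf-fibebvob-o-af-bom
1. f -> v, k -> g, p -> b, s -> z, t -> d / _ Z: fires at position(s) 14: guffibebvoboavbom
2. 0 -> i / C _ C: inserts after position(s) 3, 8, 14: gufifibebivoboavibom
surface: gufifibebivoboavibom

cell TOR=ra, ASPECT=un, RANK=ib, NUM=ol:
underlying: bfa-fibebvob-ro-fo-bom
1. f -> v, k -> g, p -> b, s -> z, t -> d / _ Z: no change
2. 0 -> i / C _ C: inserts after position(s) 1, 8, 11: bifafibebivobirofobom
surface: bifafibebivobirofobom
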